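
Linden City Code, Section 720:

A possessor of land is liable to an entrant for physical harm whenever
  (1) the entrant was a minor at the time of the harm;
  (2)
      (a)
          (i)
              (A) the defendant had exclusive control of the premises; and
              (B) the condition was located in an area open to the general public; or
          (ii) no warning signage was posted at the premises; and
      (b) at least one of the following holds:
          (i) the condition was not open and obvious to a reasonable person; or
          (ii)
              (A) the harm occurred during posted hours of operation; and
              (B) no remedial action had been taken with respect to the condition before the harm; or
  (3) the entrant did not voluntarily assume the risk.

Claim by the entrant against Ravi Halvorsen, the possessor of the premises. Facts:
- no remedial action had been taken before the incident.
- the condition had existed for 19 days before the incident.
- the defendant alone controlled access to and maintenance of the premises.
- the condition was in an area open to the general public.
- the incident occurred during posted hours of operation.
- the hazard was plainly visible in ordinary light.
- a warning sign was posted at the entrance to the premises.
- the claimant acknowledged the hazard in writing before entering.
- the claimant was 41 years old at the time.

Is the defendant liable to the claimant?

Yes — liable.

(1) entrant a minor — fails.
(A) exclusive control — satisfied.
(B) public area — met.
So (i) is satisfied (T AND T).
(ii) no signage posted — not met.
So (a) is satisfied (T OR F).
(i) not open/obvious — fails.
(A) during posted hours — holds.
(B) no remedial action — satisfied.
(ii): T AND T → true.
(b): F OR T → true.
So (2) is satisfied (T AND T).
(3) no assumed risk — fails.
Overall: F OR T OR F → true.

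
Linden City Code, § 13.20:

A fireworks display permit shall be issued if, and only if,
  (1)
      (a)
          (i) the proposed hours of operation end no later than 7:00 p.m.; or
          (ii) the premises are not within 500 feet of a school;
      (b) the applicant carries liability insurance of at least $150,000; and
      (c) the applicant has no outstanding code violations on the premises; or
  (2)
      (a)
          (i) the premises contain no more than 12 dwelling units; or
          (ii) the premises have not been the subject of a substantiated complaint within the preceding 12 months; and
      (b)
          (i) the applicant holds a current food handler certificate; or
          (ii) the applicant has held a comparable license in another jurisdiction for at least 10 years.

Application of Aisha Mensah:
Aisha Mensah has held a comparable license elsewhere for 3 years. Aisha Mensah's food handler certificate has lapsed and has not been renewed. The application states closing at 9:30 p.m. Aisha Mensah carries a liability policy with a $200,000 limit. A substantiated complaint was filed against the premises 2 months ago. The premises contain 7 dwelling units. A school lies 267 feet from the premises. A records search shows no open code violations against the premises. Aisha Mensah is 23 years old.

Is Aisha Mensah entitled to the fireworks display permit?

No — denied.

(i) closes by 7 p.m. — not met.
(ii) ≥500 ft from school — fails.
So (a) is not satisfied (F OR F).
(b) insurance ≥ $150,000 — met.
(c) no code violations — met.
So (1) is not satisfied (F AND T AND T).
(i) ≤ 12 units — satisfied.
(ii) no complaint in 12 mo. — not satisfied.
So (a) is satisfied (T OR F).
(i) food handler cert. — not met.
(ii) prior license ≥ 10 yr — fails.
(b): F OR F → false.
(2) = T AND F = false.
Overall: F OR F → false.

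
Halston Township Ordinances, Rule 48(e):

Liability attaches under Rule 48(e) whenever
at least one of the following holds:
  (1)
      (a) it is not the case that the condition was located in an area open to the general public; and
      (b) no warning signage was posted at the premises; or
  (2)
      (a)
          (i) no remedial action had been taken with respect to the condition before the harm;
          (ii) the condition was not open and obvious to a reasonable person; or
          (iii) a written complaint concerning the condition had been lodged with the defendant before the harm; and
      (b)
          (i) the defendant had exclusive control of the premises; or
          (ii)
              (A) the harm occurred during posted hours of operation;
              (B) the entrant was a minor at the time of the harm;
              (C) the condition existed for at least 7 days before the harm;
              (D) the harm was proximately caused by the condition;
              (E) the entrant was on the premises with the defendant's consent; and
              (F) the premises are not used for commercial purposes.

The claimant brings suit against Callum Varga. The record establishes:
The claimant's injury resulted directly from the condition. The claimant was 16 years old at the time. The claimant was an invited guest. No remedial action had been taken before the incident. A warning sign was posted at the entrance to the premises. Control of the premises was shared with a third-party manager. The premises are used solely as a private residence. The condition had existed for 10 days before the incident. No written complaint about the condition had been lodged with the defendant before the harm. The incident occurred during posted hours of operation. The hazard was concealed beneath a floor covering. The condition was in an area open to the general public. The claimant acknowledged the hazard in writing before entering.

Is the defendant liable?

Yes — liable.

(a) not (public area) — fails.
(b) no signage posted — not met.
So (1) is not satisfied (F AND F).
(i) no remedial action — met.
(ii) not open/obvious — satisfied.
(iii) complaint lodged — fails.
(a): T OR T OR F → true.
(i) exclusive control — fails.
(A) during posted hours — holds.
(B) entrant a minor — satisfied.
(C) condition ≥7 days old — holds.
(D) proximate cause — holds.
(E) consent to enter — met.
(F) not (commercial use) — satisfied.
(ii) = T AND T AND T AND T AND T AND T = true.
So (b) is satisfied (F OR T).
(2): T AND T → true.
Overall = F OR T = true.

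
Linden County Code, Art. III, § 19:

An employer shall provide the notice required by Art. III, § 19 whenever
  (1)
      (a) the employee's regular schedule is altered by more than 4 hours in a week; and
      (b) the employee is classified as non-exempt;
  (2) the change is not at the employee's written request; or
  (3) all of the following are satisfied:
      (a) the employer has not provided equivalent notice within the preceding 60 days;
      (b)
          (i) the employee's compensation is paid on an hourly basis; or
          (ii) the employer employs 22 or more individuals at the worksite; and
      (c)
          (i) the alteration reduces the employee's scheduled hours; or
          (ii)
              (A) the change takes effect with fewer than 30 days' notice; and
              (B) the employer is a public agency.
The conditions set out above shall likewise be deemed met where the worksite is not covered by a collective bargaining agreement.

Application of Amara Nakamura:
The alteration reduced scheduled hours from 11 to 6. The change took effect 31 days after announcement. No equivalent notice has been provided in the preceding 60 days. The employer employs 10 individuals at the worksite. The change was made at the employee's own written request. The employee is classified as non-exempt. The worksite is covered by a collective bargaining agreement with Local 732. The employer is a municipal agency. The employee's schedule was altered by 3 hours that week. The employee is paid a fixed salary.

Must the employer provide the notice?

(a) schedule shift > 4h — fails.
(b) non-exempt — satisfied.
So (1) is not satisfied (F AND T).
(2) not employee-requested — fails.
(a) no recent notice — satisfied.
(i) hourly-paid — fails.
(ii) ≥ 22 at site — not met.
So (b) is not satisfied (F OR F).
(i) hours reduced — met.
(A) < 30 days' notice — not met.
(B) public agency — satisfied.
(ii) = F AND T = false.
(c): T OR F → true.
(3): T AND F AND T → false.
Overall = F OR F OR F = false.
Exception (no CBA) — not satisfied.
Result: main false OR exception false → false.

No — not required.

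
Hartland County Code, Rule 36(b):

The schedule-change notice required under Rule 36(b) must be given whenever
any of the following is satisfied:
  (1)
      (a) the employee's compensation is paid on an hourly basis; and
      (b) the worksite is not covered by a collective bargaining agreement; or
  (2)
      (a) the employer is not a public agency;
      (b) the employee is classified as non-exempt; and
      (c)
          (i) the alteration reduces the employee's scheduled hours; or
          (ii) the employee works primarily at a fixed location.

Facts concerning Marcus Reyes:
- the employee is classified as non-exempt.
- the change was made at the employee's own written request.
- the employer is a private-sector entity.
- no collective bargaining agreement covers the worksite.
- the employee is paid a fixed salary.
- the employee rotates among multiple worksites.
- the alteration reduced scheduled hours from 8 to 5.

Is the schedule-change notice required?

(a) hourly-paid — fails.
(b) no CBA — holds.
So (1) is not satisfied (F AND T).
(a) not (public agency) — met.
(b) non-exempt — satisfied.
(i) hours reduced — satisfied.
(ii) fixed location — not met.
(c) = T OR F = true.
(2) = T AND T AND T = true.
Overall = F OR T = true.

Yes — required.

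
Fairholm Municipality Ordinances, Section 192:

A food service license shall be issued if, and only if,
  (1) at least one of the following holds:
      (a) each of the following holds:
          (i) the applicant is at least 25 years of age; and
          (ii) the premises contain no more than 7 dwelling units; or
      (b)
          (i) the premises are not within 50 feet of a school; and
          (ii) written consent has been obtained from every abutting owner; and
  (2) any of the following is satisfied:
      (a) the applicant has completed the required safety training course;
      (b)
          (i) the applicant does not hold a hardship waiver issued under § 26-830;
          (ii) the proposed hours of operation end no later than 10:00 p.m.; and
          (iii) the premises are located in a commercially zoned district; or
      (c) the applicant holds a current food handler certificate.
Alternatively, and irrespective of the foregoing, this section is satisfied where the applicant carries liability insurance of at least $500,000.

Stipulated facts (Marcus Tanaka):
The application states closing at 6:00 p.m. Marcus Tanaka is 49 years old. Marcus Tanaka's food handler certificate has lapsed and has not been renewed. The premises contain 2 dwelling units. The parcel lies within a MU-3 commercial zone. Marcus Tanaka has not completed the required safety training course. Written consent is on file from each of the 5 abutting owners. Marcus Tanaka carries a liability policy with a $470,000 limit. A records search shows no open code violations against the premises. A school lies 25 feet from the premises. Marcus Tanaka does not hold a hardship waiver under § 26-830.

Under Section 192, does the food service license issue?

(i) age ≥ 25 — holds.
(ii) ≤ 7 units — satisfied.
(a): T AND T → true.
(i) ≥50 ft from school — not met.
(ii) all abutters consent — holds.
(b) = F AND T = false.
(1): T OR F → true.
(a) safety training — fails.
(i) not (hardship waiver) — satisfied.
(ii) closes by 10 p.m. — holds.
(iii) commercially zoned — met.
(b) = T AND T AND T = true.
(c) food handler cert. — not met.
So (2) is satisfied (F OR T OR F).
So Overall is satisfied (T AND T).
Exception (insurance ≥ $500,000) — not satisfied.
Result: main true OR exception false → true.

Yes — granted.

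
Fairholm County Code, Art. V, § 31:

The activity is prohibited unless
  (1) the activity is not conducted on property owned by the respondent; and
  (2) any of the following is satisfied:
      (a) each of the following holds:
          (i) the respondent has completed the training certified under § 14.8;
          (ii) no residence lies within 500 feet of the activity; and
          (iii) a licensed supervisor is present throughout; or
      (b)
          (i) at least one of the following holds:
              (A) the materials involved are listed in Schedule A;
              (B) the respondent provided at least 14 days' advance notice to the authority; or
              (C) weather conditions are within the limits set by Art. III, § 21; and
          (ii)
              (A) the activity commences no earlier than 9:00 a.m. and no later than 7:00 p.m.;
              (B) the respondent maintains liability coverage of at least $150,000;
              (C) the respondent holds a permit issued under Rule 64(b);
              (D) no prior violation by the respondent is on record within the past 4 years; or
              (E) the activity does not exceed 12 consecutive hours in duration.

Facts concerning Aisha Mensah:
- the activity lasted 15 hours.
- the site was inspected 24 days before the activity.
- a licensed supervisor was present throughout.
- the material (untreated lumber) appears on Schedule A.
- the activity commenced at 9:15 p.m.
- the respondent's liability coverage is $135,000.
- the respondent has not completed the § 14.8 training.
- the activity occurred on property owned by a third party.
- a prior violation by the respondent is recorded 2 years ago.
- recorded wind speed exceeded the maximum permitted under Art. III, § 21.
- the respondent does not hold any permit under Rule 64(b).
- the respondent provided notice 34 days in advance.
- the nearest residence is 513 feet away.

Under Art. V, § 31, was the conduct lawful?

(1) not (own property) — holds.
(i) training certified — not satisfied.
(ii) no residence in 500 ft — met.
(iii) supervisor present — holds.
(a): F AND T AND T → false.
(A) Schedule A material — met.
(B) ≥14 days' notice — satisfied.
(C) weather ok — not met.
(i) = T OR T OR F = true.
(A) start within hours — not met.
(B) coverage ≥ $150,000 — fails.
(C) holds permit — fails.
(D) no prior violation — not satisfied.
(E) ≤ 12 hrs duration — fails.
So (ii) is not satisfied (F OR F OR F OR F OR F).
So (b) is not satisfied (T AND F).
(2) = F OR F = false.
Overall: T AND F → false.

No — unlawful.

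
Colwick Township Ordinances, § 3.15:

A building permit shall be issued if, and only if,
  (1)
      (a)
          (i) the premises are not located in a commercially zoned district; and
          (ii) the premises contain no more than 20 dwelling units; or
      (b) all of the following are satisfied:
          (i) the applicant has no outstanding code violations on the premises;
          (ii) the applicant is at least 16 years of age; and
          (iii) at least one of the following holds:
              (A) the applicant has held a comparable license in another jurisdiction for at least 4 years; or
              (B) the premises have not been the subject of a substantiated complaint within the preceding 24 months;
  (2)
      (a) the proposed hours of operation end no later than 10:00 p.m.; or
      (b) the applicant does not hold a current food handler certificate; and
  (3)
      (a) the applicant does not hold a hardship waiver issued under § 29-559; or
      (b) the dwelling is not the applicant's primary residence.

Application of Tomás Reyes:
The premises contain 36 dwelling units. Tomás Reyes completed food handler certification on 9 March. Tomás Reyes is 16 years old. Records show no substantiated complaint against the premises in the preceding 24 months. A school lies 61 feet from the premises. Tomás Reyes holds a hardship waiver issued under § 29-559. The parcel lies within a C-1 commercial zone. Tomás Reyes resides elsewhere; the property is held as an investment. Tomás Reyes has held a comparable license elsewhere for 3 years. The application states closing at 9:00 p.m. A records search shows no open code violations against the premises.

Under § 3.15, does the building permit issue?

(i) not (commercially zoned) — not satisfied.
(ii) ≤ 20 units — not satisfied.
(a) = F AND F = false.
(i) no code violations — met.
(ii) age ≥ 16 — met.
(A) prior license ≥ 4 yr — not satisfied.
(B) no complaint in 24 mo. — met.
So (iii) is satisfied (F OR T).
(b) = T AND T AND T = true.
(1): F OR T → true.
(a) closes by 10 p.m. — satisfied.
(b) not (food handler cert.) — fails.
So (2) is satisfied (T OR F).
(a) not (hardship waiver) — not satisfied.
(b) not (primary residence) — met.
So (3) is satisfied (F OR T).
Overall: T AND T AND T → true.

Yes — granted.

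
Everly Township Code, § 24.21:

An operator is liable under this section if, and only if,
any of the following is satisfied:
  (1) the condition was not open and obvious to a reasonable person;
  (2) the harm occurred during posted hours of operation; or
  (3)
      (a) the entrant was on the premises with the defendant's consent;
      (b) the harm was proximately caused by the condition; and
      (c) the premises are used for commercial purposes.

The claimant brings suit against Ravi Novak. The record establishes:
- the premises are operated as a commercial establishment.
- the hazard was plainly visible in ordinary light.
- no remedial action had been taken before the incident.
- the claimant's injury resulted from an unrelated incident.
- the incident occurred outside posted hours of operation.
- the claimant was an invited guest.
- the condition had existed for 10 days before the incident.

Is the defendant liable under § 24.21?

(1) not open/obvious — not satisfied.
(2) during posted hours — not satisfied.
(a) consent to enter — satisfied.
(b) proximate cause — not satisfied.
(c) commercial use — met.
So (3) is not satisfied (T AND F AND T).
Overall: F OR F OR F → false.

No — not liable.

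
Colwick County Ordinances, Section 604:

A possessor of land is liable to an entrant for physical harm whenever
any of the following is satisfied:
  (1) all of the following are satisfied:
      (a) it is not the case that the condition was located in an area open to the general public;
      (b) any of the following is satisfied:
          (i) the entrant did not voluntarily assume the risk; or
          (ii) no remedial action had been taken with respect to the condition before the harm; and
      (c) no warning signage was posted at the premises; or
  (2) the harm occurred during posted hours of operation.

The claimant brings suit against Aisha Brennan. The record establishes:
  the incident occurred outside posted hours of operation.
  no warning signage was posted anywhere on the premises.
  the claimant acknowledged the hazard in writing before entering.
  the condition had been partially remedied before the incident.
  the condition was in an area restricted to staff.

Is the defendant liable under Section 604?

No — not liable.

(a) not (public area) — satisfied.
(i) no assumed risk — not met.
(ii) no remedial action — fails.
So (b) is not satisfied (F OR F).
(c) no signage posted — met.
So (1) is not satisfied (T AND F AND T).
(2) during posted hours — fails.
So Overall is not satisfied (F OR F).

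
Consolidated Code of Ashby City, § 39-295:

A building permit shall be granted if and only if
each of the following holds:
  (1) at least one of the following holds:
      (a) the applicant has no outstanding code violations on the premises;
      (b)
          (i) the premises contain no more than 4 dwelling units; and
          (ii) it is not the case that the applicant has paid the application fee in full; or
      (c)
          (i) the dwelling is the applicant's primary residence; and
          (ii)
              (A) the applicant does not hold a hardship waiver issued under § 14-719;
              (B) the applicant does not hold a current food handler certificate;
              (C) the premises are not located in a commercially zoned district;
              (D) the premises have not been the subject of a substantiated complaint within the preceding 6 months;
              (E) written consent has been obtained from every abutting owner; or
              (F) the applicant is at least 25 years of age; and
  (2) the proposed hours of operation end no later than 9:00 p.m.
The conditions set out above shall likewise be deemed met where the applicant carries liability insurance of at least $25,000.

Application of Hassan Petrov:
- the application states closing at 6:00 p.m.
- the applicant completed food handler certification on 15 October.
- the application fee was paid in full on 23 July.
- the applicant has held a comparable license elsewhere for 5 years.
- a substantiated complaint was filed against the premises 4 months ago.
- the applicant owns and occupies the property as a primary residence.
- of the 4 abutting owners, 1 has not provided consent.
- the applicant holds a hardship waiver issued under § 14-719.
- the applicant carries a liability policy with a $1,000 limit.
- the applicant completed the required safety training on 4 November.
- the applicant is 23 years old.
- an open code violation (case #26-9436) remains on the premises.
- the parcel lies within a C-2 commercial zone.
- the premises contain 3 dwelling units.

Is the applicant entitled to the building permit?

No — denied.

(a) no code violations — not satisfied.
(i) ≤ 4 units — met.
(ii) not (fee paid) — not satisfied.
(b): T AND F → false.
(i) primary residence — satisfied.
(A) not (hardship waiver) — not satisfied.
(B) not (food handler cert.) — fails.
(C) not (commercially zoned) — fails.
(D) no complaint in 6 mo. — fails.
(E) all abutters consent — not satisfied.
(F) age ≥ 25 — fails.
(ii): F OR F OR F OR F OR F OR F → false.
(c): T AND F → false.
So (1) is not satisfied (F OR F OR F).
(2) closes by 9 p.m. — satisfied.
Overall = F AND T = false.
Exception (insurance ≥ $25,000) — not satisfied.
Result: main false OR exception false → false.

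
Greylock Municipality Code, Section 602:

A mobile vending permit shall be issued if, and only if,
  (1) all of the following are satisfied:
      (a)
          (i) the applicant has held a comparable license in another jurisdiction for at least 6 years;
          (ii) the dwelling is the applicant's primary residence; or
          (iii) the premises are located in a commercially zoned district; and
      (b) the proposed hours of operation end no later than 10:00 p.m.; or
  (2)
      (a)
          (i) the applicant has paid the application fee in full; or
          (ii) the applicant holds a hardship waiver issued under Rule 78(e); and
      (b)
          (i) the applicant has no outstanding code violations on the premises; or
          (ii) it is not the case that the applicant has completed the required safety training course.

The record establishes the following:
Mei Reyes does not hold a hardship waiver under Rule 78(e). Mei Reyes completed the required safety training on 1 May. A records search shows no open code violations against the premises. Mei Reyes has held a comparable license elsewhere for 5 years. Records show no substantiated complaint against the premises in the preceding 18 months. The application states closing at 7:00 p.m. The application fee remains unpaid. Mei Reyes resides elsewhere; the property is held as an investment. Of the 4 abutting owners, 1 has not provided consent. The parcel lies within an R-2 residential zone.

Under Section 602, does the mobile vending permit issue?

No — denied.

(i) prior license ≥ 6 yr — not met.
(ii) primary residence — fails.
(iii) commercially zoned — fails.
(a): F OR F OR F → false.
(b) closes by 10 p.m. — met.
So (1) is not satisfied (F AND T).
(i) fee paid — not met.
(ii) hardship waiver — not satisfied.
(a) = F OR F = false.
(i) no code violations — holds.
(ii) not (safety training) — not satisfied.
(b) = T OR F = true.
So (2) is not satisfied (F AND T).
So Overall is not satisfied (F OR F).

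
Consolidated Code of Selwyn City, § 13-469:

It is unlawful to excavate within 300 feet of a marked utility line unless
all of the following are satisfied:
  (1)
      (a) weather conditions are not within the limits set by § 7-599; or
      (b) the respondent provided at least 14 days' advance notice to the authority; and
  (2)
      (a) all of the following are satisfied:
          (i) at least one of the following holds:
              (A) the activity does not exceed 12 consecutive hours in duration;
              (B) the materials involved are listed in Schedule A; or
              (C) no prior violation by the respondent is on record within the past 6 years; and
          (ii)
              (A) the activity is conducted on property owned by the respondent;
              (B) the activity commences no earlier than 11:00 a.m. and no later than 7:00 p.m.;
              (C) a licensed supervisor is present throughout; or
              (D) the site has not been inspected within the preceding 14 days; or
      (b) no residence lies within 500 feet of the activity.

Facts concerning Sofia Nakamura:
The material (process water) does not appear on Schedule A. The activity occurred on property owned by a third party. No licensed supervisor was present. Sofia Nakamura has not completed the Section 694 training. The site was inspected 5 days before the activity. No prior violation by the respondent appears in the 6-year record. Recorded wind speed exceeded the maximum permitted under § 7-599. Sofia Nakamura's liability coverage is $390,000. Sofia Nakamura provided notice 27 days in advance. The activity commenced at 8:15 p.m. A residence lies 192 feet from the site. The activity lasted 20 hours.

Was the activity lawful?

(a) not (weather ok) — holds.
(b) ≥14 days' notice — met.
(1): T OR T → true.
(A) ≤ 12 hrs duration — not met.
(B) Schedule A material — fails.
(C) no prior violation — satisfied.
(i): F OR F OR T → true.
(A) own property — not satisfied.
(B) start within hours — not met.
(C) supervisor present — not satisfied.
(D) not (site inspected) — fails.
(ii) = F OR F OR F OR F = false.
So (a) is not satisfied (T AND F).
(b) no residence in 500 ft — not met.
(2) = F OR F = false.
Overall: T AND F → false.

No — unlawful.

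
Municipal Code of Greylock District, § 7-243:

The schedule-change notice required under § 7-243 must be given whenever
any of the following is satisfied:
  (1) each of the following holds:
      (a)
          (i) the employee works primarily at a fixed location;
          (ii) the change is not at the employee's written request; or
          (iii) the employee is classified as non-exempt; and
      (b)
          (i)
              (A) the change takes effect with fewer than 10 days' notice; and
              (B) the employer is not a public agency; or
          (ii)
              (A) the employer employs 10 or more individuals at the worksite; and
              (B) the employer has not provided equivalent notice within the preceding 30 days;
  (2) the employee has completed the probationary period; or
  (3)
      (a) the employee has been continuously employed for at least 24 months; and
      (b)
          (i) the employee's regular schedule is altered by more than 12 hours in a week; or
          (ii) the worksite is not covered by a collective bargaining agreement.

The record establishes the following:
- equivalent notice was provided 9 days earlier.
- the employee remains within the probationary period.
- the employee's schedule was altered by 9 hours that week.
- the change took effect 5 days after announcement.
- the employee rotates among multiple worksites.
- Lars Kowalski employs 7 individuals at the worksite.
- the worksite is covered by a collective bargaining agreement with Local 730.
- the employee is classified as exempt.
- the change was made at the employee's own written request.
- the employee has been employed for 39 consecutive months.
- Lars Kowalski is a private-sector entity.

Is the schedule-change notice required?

(i) fixed location — not met.
(ii) not employee-requested — not met.
(iii) non-exempt — fails.
(a): F OR F OR F → false.
(A) < 10 days' notice — holds.
(B) not (public agency) — satisfied.
(i) = T AND T = true.
(A) ≥ 10 at site — not met.
(B) no recent notice — not met.
(ii) = F AND F = false.
So (b) is satisfied (T OR F).
(1): F AND T → false.
(2) past probation — not satisfied.
(a) tenure ≥ 24 mo. — met.
(i) schedule shift > 12h — not satisfied.
(ii) no CBA — not met.
So (b) is not satisfied (F OR F).
(3): T AND F → false.
Overall = F OR F OR F = false.

No — not required.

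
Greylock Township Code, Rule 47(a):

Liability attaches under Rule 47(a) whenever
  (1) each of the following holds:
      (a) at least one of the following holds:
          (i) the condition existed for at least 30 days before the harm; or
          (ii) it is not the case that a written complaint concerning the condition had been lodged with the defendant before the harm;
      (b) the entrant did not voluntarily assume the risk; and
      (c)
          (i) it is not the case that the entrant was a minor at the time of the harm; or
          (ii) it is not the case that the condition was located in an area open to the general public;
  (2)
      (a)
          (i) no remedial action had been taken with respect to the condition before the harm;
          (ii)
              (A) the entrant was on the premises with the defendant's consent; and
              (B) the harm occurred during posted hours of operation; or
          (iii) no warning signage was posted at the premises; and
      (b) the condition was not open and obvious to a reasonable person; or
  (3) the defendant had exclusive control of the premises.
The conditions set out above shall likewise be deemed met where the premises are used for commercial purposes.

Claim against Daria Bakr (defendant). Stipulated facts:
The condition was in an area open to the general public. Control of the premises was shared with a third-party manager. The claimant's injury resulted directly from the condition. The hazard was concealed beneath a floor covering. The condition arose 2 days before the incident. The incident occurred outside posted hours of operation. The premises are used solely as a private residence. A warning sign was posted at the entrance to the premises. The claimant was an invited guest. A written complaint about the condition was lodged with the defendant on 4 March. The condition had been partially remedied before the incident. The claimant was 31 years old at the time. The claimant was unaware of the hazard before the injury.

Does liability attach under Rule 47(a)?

No — not liable.

(i) condition ≥30 days old — not met.
(ii) not (complaint lodged) — not satisfied.
(a): F OR F → false.
(b) no assumed risk — met.
(i) not (entrant a minor) — holds.
(ii) not (public area) — not met.
(c): T OR F → true.
So (1) is not satisfied (F AND T AND T).
(i) no remedial action — not satisfied.
(A) consent to enter — satisfied.
(B) during posted hours — not satisfied.
So (ii) is not satisfied (T AND F).
(iii) no signage posted — fails.
So (a) is not satisfied (F OR F OR F).
(b) not open/obvious — satisfied.
(2) = F AND T = false.
(3) exclusive control — not satisfied.
Overall = F OR F OR F = false.
Exception (commercial use) — not satisfied.
Result: main false OR exception false → false.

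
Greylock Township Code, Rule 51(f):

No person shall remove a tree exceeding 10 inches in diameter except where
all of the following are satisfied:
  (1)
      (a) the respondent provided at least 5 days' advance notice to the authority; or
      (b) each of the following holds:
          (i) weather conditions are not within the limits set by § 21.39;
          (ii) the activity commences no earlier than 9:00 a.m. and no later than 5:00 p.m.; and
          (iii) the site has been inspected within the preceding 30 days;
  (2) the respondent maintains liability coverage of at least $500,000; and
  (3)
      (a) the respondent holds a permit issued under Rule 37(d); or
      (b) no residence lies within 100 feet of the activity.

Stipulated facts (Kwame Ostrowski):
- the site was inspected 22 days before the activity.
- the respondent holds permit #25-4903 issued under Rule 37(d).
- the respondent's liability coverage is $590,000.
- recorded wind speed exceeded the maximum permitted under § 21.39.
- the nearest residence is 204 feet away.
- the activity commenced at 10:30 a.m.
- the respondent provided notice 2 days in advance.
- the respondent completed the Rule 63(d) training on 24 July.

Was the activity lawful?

Yes — lawful.

(a) ≥5 days' notice — not met.
(i) not (weather ok) — holds.
(ii) start within hours — met.
(iii) site inspected — satisfied.
(b) = T AND T AND T = true.
(1): F OR T → true.
(2) coverage ≥ $500,000 — met.
(a) holds permit — satisfied.
(b) no residence in 100 ft — holds.
(3) = T OR T = true.
Overall = T AND T AND T = true.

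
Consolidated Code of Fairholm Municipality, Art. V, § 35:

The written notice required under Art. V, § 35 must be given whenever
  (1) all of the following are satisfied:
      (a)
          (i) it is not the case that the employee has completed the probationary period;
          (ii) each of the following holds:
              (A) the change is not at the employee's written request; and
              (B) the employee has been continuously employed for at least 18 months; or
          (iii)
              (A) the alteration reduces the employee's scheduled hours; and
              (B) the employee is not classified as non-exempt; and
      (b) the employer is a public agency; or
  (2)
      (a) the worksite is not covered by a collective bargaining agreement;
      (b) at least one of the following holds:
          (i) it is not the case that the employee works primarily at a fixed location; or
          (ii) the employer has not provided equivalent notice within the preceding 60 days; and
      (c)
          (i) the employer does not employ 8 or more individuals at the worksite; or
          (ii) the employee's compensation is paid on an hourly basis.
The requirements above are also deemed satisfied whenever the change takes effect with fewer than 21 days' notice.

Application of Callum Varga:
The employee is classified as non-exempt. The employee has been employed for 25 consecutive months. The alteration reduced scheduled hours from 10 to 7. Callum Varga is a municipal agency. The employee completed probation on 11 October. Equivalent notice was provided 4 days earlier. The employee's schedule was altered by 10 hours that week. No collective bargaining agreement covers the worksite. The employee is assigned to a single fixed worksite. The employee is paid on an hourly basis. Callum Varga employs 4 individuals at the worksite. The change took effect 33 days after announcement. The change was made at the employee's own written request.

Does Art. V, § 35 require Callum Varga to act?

(i) not (past probation) — not satisfied.
(A) not employee-requested — not met.
(B) tenure ≥ 18 mo. — met.
(ii): F AND T → false.
(A) hours reduced — holds.
(B) not (non-exempt) — not satisfied.
So (iii) is not satisfied (T AND F).
(a): F OR F OR F → false.
(b) public agency — met.
So (1) is not satisfied (F AND T).
(a) no CBA — holds.
(i) not (fixed location) — not met.
(ii) no recent notice — fails.
(b): F OR F → false.
(i) not (≥ 8 at site) — holds.
(ii) hourly-paid — met.
So (c) is satisfied (T OR T).
(2) = T AND F AND T = false.
So Overall is not satisfied (F OR F).
Exception (< 21 days' notice) — not satisfied.
Result: main false OR exception false → false.

No — not required.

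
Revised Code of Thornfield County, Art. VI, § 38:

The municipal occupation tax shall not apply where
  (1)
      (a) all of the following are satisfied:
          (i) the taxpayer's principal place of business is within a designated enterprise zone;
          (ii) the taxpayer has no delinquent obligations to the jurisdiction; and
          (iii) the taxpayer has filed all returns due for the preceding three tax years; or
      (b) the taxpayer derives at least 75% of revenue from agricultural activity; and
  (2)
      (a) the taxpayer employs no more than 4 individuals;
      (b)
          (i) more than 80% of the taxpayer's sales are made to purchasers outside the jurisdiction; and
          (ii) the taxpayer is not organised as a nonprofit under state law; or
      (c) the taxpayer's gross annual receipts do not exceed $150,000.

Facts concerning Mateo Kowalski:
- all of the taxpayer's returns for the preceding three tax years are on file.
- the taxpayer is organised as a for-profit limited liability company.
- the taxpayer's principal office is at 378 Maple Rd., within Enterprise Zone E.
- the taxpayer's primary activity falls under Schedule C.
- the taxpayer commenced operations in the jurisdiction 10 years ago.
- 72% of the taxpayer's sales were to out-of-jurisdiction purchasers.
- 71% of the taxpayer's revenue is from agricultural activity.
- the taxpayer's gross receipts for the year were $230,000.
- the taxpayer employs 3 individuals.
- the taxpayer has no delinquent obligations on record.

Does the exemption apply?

Yes — exempt.

(i) in enterprise zone — met.
(ii) no delinquency — satisfied.
(iii) returns current — satisfied.
So (a) is satisfied (T AND T AND T).
(b) ≥75% agricultural — not met.
So (1) is satisfied (T OR F).
(a) ≤ 4 employees — satisfied.
(i) >80% out-of-jur. sales — not satisfied.
(ii) not (nonprofit) — met.
(b): F AND T → false.
(c) receipts ≤ $150,000 — not satisfied.
(2) = T OR F OR F = true.
So Overall is satisfied (T AND T).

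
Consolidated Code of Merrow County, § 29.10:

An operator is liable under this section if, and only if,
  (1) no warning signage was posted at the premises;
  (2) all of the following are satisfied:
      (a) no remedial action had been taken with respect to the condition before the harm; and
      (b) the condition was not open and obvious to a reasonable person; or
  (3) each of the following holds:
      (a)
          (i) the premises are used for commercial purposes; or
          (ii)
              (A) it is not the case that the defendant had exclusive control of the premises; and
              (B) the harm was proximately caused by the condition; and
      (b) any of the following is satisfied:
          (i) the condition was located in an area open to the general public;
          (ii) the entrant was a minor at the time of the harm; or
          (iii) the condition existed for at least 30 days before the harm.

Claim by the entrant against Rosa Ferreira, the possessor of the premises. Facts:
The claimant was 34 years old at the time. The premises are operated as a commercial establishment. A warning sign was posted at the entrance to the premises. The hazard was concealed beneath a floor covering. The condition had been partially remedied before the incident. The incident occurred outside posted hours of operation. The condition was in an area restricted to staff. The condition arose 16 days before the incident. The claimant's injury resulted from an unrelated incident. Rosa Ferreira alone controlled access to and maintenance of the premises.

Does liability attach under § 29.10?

(1) no signage posted — not satisfied.
(a) no remedial action — fails.
(b) not open/obvious — holds.
(2) = F AND T = false.
(i) commercial use — holds.
(A) not (exclusive control) — not satisfied.
(B) proximate cause — not met.
(ii) = F AND F = false.
(a) = T OR F = true.
(i) public area — not met.
(ii) entrant a minor — not satisfied.
(iii) condition ≥30 days old — not met.
So (b) is not satisfied (F OR F OR F).
(3): T AND F → false.
So Overall is not satisfied (F OR F OR F).

No — not liable.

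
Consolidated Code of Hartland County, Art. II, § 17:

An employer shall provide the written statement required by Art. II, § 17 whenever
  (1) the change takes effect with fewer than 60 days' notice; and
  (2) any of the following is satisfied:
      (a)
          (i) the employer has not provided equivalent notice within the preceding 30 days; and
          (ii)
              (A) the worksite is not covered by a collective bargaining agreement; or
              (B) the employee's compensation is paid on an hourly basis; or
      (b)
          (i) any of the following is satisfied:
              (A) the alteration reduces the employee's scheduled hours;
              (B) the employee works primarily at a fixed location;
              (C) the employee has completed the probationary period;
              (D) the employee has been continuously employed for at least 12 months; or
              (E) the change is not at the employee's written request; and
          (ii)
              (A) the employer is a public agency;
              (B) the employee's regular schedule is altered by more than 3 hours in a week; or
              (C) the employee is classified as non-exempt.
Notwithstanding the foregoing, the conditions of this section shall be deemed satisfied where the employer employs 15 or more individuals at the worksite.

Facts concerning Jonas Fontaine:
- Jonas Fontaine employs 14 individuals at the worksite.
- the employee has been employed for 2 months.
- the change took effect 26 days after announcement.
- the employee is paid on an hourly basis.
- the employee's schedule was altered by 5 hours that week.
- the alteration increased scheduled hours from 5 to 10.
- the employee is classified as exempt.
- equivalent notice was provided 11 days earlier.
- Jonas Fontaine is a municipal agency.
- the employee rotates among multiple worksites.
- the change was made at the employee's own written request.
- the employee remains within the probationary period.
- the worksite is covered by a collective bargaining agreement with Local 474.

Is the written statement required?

No — not required.

(1) < 60 days' notice — holds.
(i) no recent notice — fails.
(A) no CBA — fails.
(B) hourly-paid — satisfied.
(ii): F OR T → true.
So (a) is not satisfied (F AND T).
(A) hours reduced — not met.
(B) fixed location — fails.
(C) past probation — not satisfied.
(D) tenure ≥ 12 mo. — not satisfied.
(E) not employee-requested — not met.
(i) = F OR F OR F OR F OR F = false.
(A) public agency — holds.
(B) schedule shift > 3h — holds.
(C) non-exempt — fails.
(ii) = T OR T OR F = true.
(b) = F AND T = false.
(2): F OR F → false.
Overall: T AND F → false.
Exception (≥ 15 at site) — not satisfied.
Result: main false OR exception false → false.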